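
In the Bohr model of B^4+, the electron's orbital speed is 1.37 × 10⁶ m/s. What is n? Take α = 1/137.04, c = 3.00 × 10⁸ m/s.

v_n = Zαc/n ⇒ n = Zαc/v = 5 × 0.00730 × 3.00 × 10⁸ / 1.37 × 10⁶ ≈ 7.99
n = 8

8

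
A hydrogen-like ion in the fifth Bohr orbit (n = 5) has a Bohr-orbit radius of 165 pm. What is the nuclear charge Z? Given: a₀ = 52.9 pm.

r_n = n²a₀/Z ⇒ Z = n²a₀/r = 5² × 52.9 / 165 ≈ 8.02
Z = 8

8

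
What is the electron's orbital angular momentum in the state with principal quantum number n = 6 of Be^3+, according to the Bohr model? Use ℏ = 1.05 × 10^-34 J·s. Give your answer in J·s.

L_n = nℏ = 6 × 1.05 × 10^-34 = 6.30 × 10^-34 J·s

6.30 × 10^-34 J·s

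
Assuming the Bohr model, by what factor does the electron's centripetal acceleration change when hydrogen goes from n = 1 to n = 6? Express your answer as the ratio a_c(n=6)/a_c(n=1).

1/1296

a_c ∝ Z^3 · n^-4; with Z fixed, a_c ∝ n^-4.
a_c(n=6)/a_c(n=1) = (6/1)^-4 = 1/1296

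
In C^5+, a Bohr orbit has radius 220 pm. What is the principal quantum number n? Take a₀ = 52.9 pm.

5

r_n = n²a₀/Z ⇒ n² = rZ/a₀ = 220 × 6 / 52.9 ≈ 24.95
n = 5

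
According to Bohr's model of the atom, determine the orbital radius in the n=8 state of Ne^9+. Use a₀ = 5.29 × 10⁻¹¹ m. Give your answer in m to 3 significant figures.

3.39 × 10⁻¹⁰ m

r_n = n²a₀/Z = 8² × 5.29 × 10⁻¹¹ / 10
    = 64 × 5.29 × 10⁻¹¹ / 10 = 3.39 × 10⁻¹⁰ m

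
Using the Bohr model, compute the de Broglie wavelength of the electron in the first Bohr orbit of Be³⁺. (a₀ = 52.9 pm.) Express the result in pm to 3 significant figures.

The Bohr quantisation condition is nλ = 2πr_n.
r_n = n²a₀/Z = 13.2 pm
λ = 2πr_n/n = 2π·13.2/1 = 83.1 pm

83.1 pm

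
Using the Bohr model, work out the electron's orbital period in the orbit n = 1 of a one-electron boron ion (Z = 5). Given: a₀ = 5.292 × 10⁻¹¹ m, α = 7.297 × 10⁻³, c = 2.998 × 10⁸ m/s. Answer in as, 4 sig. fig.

6.080 as

r = n²a₀/Z = 1²·5.292 × 10⁻¹¹/5 = 1.058 × 10⁻¹¹ m
v = Zαc/n = 5·0.007297·2.998 × 10⁸/1 = 1.094 × 10⁷ m/s
T = 2πr/v = 6.080 × 10⁻¹⁸ s = 6.080 as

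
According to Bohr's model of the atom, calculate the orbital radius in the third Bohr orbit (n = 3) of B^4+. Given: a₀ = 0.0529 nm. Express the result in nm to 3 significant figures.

0.0952 nm

r_n = n²a₀/Z = 3² × 0.0529 / 5
    = 9 × 0.0529 / 5 = 0.0952 nm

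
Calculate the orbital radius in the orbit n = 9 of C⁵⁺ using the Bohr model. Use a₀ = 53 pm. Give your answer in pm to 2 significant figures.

720 pm

r_n = n²a₀/Z = 9² × 53 / 6
    = 81 × 53 / 6 = 720 pm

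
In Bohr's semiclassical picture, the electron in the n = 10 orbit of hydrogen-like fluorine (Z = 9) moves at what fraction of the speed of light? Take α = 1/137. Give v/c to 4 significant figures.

0.006569

v_n = Zαc/n, so v/c = Zα/n = 9 × 0.007299 / 10 = 0.006569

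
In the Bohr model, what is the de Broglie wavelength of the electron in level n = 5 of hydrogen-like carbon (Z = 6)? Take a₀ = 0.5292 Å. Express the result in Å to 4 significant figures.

2.771 Å

The Bohr quantisation condition is nλ = 2πr_n.
r_n = n²a₀/Z = 2.205 Å
λ = 2πr_n/n = 2π·2.205/5 = 2.771 Å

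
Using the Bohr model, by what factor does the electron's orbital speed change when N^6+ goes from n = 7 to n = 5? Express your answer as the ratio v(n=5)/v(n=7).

7/5

v ∝ Z^1 · n^-1; with Z fixed, v ∝ n^-1.
v(n=5)/v(n=7) = (5/7)^-1 = 7/5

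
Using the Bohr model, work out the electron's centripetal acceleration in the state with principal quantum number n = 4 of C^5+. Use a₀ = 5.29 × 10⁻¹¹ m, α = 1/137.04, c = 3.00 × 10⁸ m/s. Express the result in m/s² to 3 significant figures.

7.64 × 10²² m/s²

r = n²a₀/Z = 1.41 × 10⁻¹⁰ m, v = Zαc/n = 3.28 × 10⁶ m/s
a = v²/r = (3.28 × 10⁶)² / 1.41 × 10⁻¹⁰ = 7.64 × 10²² m/s²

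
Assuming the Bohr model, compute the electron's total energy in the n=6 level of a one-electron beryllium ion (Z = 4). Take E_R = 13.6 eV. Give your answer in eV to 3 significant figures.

-6.04 eV

E_n = −E_R·Z²/n² = −13.6 × 4²/6² = -6.04 eV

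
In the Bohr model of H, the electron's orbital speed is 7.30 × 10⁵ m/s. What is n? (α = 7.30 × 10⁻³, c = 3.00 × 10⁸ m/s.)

v_n = Zαc/n ⇒ n = Zαc/v = 1 × 0.00730 × 3.00 × 10⁸ / 7.30 × 10⁵ ≈ 3.00
n = 3

3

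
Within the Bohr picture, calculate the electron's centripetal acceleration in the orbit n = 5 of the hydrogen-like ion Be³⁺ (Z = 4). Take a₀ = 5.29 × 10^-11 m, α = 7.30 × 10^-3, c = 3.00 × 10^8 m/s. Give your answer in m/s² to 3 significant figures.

r = n²a₀/Z = 3.31 × 10^-10 m, v = Zαc/n = 1.75 × 10^6 m/s
a = v²/r = (1.75 × 10^6)² / 3.31 × 10^-10 = 9.28 × 10^21 m/s²

9.28 × 10^21 m/s²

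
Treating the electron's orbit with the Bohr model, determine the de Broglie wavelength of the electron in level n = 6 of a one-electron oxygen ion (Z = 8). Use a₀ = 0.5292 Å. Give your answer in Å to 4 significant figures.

2.494 Å

The Bohr quantisation condition is nλ = 2πr_n.
r_n = n²a₀/Z = 2.381 Å
λ = 2πr_n/n = 2π·2.381/6 = 2.494 Å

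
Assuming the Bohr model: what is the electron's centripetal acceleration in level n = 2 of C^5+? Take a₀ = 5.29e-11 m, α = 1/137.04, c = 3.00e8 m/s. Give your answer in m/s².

r = n²a₀/Z = 3.53e-11 m, v = Zαc/n = 6.57e6 m/s
a = v²/r = (6.57e6)² / 3.53e-11 = 1.22e24 m/s²

1.22e24 m/s²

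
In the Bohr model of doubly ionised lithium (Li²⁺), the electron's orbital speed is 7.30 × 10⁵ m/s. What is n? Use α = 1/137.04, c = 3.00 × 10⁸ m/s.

9

v_n = Zαc/n ⇒ n = Zαc/v = 3 × 0.00730 × 3.00 × 10⁸ / 7.30 × 10⁵ ≈ 9.00
n = 9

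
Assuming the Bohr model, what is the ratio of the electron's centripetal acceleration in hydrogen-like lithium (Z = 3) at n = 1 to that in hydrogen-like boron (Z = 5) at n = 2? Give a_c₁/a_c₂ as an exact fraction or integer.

a_c ∝ Z^3 · n^-4
a_c₁/a_c₂ = (3/5)^3 · (1/2)^-4 = 432/125

432/125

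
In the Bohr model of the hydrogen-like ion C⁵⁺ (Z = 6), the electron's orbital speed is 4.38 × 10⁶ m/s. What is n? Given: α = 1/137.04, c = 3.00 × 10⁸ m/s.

v_n = Zαc/n ⇒ n = Zαc/v = 6 × 0.00730 × 3.00 × 10⁸ / 4.38 × 10⁶ ≈ 3.00
n = 3

3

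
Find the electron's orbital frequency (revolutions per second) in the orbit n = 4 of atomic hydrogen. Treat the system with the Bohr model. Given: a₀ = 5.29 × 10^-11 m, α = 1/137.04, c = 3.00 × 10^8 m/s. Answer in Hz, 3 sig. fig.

1.03 × 10^14 Hz

r = n²a₀/Z = 8.46 × 10^-10 m, v = Zαc/n = 5.47 × 10^5 m/s
f = v/(2πr) = 1.03 × 10^14 Hz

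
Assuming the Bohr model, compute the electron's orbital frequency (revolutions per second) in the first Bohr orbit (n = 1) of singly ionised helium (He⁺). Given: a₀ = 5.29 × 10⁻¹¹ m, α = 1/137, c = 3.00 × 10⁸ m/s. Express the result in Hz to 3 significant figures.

2.64 × 10¹⁶ Hz

r = n²a₀/Z = 2.65 × 10⁻¹¹ m, v = Zαc/n = 4.38 × 10⁶ m/s
f = v/(2πr) = 2.64 × 10¹⁶ Hz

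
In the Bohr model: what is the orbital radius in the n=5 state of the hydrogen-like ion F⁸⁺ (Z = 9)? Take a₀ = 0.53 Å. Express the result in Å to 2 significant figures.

r_n = n²a₀/Z = 5² × 0.53 / 9
    = 25 × 0.53 / 9 = 1.5 Å

1.5 Å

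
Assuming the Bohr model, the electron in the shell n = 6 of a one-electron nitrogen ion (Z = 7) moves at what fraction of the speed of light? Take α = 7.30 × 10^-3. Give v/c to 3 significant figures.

v_n = Zαc/n, so v/c = Zα/n = 7 × 0.00730 / 6 = 0.00852

0.00852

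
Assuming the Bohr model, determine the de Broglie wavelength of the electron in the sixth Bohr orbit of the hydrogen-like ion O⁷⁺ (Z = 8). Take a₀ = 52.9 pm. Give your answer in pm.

249 pm

The Bohr quantisation condition is nλ = 2πr_n.
r_n = n²a₀/Z = 238 pm
λ = 2πr_n/n = 2π·238/6 = 249 pm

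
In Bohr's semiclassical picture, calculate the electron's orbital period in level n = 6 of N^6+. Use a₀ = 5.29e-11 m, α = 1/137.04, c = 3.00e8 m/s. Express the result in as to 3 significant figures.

669 as

r = n²a₀/Z = 6²·5.29e-11/7 = 2.72e-10 m
v = Zαc/n = 7·0.00730·3.00e8/6 = 2.55e6 m/s
T = 2πr/v = 6.69e-16 s = 669 as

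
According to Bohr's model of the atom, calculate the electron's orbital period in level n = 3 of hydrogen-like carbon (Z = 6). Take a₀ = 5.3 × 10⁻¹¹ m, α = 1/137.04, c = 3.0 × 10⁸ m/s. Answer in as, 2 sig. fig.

110 as

r = n²a₀/Z = 3²·5.3 × 10⁻¹¹/6 = 8.0 × 10⁻¹¹ m
v = Zαc/n = 6·0.0073·3.0 × 10⁸/3 = 4.4 × 10⁶ m/s
T = 2πr/v = 1.1 × 10⁻¹⁶ s = 110 as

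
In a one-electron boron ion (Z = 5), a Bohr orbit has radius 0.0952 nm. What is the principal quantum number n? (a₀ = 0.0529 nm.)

r_n = n²a₀/Z ⇒ n² = rZ/a₀ = 0.0952 × 5 / 0.0529 ≈ 9.00
n = 3

3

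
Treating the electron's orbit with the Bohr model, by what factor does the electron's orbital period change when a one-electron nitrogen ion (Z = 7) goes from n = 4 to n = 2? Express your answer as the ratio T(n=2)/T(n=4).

T ∝ Z^-2 · n^3; with Z fixed, T ∝ n^3.
T(n=2)/T(n=4) = (2/4)^3 = 1/8

1/8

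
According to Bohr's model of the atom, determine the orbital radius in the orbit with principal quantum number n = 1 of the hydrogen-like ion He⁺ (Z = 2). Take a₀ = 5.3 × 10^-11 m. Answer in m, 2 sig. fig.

r_n = n²a₀/Z = 1² × 5.3 × 10^-11 / 2
    = 1 × 5.3 × 10^-11 / 2 = 2.6 × 10^-11 m

2.6 × 10^-11 m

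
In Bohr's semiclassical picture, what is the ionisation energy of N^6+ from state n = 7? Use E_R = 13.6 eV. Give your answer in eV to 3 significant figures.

13.6 eV

E_n = −E_R·Z²/n² = −13.6 × 7²/7² eV = -13.6 eV
Ionisation energy = −E_n = 13.6 eV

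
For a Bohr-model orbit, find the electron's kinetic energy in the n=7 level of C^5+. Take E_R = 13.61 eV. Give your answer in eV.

9.999 eV

For a Coulomb orbit the virial theorem gives K = −E_n.
E_n = −E_R·Z²/n², so K = E_R·Z²/n² = 13.61 × 6²/7² = 9.999 eV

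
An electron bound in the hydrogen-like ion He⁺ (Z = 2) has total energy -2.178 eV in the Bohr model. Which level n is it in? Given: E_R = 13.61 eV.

5

E_n = −E_R Z²/n² ⇒ n² = E_R Z²/(−E_n) = 13.61 × 2² / 2.178 ≈ 25.00
n = 5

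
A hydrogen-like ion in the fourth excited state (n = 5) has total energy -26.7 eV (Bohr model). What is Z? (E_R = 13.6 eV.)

7

E_n = −E_R Z²/n² ⇒ Z² = −E_n n²/E_R = 26.7 × 5² / 13.6 ≈ 49.08
Z = 7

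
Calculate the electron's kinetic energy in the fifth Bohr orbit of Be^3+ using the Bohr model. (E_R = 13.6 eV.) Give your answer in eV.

For a Coulomb orbit the virial theorem gives K = −E_n.
E_n = −E_R·Z²/n², so K = E_R·Z²/n² = 13.6 × 4²/5² = 8.70 eV

8.70 eV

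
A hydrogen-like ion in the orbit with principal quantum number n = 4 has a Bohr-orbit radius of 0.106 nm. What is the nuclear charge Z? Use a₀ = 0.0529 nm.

r_n = n²a₀/Z ⇒ Z = n²a₀/r = 4² × 0.0529 / 0.106 ≈ 7.98
Z = 8

8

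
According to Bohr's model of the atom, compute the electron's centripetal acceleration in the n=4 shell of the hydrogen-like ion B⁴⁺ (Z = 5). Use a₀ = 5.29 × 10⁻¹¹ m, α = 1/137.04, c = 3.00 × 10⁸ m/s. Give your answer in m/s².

r = n²a₀/Z = 1.69 × 10⁻¹⁰ m, v = Zαc/n = 2.74 × 10⁶ m/s
a = v²/r = (2.74 × 10⁶)² / 1.69 × 10⁻¹⁰ = 4.42 × 10²² m/s²

4.42 × 10²² m/s²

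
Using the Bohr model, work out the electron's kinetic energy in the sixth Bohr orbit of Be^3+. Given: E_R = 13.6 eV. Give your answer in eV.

6.04 eV

For a Coulomb orbit the virial theorem gives K = −E_n.
E_n = −E_R·Z²/n², so K = E_R·Z²/n² = 13.6 × 4²/6² = 6.04 eV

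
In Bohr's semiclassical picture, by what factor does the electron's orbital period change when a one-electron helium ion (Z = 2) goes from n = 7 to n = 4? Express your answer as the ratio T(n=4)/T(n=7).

T ∝ Z^-2 · n^3; with Z fixed, T ∝ n^3.
T(n=4)/T(n=7) = (4/7)^3 = 64/343

64/343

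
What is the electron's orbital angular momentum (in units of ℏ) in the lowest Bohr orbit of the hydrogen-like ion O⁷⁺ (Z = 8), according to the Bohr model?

1

L_n = nℏ, so L/ℏ = n = 1.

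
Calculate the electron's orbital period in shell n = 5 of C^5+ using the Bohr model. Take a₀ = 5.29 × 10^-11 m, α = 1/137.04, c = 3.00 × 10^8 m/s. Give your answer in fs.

r = n²a₀/Z = 5²·5.29 × 10^-11/6 = 2.20 × 10^-10 m
v = Zαc/n = 6·0.00730·3.00 × 10^8/5 = 2.63 × 10^6 m/s
T = 2πr/v = 5.27 × 10^-16 s = 0.527 fs

0.527 fs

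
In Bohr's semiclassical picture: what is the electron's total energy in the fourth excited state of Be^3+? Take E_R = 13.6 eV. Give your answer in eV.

E_n = −E_R·Z²/n² = −13.6 × 4²/5² = -8.70 eV

-8.70 eV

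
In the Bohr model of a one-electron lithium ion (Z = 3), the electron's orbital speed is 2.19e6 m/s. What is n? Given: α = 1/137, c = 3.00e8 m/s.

v_n = Zαc/n ⇒ n = Zαc/v = 3 × 0.00730 × 3.00e8 / 2.19e6 ≈ 3.00
n = 3

3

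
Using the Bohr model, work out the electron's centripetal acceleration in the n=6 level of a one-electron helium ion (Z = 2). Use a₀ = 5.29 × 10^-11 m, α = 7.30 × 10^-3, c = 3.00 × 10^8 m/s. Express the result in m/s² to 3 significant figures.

5.60 × 10^20 m/s²

r = n²a₀/Z = 9.52 × 10^-10 m, v = Zαc/n = 7.30 × 10^5 m/s
a = v²/r = (7.30 × 10^5)² / 9.52 × 10^-10 = 5.60 × 10^20 m/s²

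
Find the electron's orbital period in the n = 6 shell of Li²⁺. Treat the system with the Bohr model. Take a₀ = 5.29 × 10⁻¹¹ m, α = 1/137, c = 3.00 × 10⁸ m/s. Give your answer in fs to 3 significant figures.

3.64 fs

r = n²a₀/Z = 6²·5.29 × 10⁻¹¹/3 = 6.35 × 10⁻¹⁰ m
v = Zαc/n = 3·0.00730·3.00 × 10⁸/6 = 1.09 × 10⁶ m/s
T = 2πr/v = 3.64 × 10⁻¹⁵ s = 3.64 fs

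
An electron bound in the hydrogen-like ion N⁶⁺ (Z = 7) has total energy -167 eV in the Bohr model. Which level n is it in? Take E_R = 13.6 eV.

2

E_n = −E_R Z²/n² ⇒ n² = E_R Z²/(−E_n) = 13.6 × 7² / 167 ≈ 3.99
n = 2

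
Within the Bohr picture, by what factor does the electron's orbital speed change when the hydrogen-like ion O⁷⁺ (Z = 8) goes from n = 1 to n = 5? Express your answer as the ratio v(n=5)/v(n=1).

1/5

v ∝ Z^1 · n^-1; with Z fixed, v ∝ n^-1.
v(n=5)/v(n=1) = (5/1)^-1 = 1/5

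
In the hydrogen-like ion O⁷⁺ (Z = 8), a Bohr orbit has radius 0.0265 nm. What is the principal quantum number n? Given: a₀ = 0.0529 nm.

2

r_n = n²a₀/Z ⇒ n² = rZ/a₀ = 0.0265 × 8 / 0.0529 ≈ 4.01
n = 2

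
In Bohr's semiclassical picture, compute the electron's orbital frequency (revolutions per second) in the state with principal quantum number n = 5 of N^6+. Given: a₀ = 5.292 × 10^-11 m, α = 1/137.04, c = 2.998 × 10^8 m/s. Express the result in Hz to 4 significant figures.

2.579 × 10^15 Hz

r = n²a₀/Z = 1.890 × 10^-10 m, v = Zαc/n = 3.063 × 10^6 m/s
f = v/(2πr) = 2.579 × 10^15 Hz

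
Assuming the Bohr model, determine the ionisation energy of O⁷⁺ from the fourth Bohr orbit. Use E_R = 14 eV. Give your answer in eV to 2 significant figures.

E_n = −E_R·Z²/n² = −14 × 8²/4² eV = -56 eV
Ionisation energy = −E_n = 56 eV

56 eV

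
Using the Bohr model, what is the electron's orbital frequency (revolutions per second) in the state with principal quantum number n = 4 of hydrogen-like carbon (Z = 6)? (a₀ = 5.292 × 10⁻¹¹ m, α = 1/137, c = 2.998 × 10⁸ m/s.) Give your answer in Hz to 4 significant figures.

r = n²a₀/Z = 1.411 × 10⁻¹⁰ m, v = Zαc/n = 3.282 × 10⁶ m/s
f = v/(2πr) = 3.702 × 10¹⁵ Hz

3.702 × 10¹⁵ Hz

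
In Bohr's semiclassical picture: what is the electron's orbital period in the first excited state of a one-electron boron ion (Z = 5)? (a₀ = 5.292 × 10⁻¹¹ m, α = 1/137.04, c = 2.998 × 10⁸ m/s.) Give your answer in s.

r = n²a₀/Z = 2²·5.292 × 10⁻¹¹/5 = 4.234 × 10⁻¹¹ m
v = Zαc/n = 5·0.007297·2.998 × 10⁸/2 = 5.469 × 10⁶ m/s
T = 2πr/v = 4.864 × 10⁻¹⁷ s

4.864 × 10⁻¹⁷ s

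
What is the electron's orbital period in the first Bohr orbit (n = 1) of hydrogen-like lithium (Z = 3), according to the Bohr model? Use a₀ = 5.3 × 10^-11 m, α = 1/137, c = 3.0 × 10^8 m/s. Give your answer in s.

r = n²a₀/Z = 1²·5.3 × 10^-11/3 = 1.8 × 10^-11 m
v = Zαc/n = 3·0.0073·3.0 × 10^8/1 = 6.6 × 10^6 m/s
T = 2πr/v = 1.7 × 10^-17 s

1.7 × 10^-17 s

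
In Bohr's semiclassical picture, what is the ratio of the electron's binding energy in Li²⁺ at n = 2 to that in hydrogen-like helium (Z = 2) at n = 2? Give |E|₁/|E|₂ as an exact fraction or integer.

9/4

|E| ∝ Z^2 · n^-2
|E|₁/|E|₂ = (3/2)^2 · (2/2)^-2 = 9/4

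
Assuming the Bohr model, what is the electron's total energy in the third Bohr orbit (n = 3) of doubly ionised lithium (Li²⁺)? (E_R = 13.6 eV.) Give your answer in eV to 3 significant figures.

-13.6 eV

E_n = −E_R·Z²/n² = −13.6 × 3²/3² = -13.6 eV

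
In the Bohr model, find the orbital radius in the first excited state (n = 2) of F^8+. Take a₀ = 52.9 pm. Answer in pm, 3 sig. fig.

23.5 pm

r_n = n²a₀/Z = 2² × 52.9 / 9
    = 4 × 52.9 / 9 = 23.5 pm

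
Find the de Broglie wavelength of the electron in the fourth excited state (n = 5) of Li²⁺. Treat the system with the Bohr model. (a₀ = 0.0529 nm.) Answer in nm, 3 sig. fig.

0.554 nm

The Bohr quantisation condition is nλ = 2πr_n.
r_n = n²a₀/Z = 0.441 nm
λ = 2πr_n/n = 2π·0.441/5 = 0.554 nm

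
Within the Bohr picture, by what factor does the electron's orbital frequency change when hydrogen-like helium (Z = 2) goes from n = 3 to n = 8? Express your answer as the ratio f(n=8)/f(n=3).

f ∝ Z^2 · n^-3; with Z fixed, f ∝ n^-3.
f(n=8)/f(n=3) = (8/3)^-3 = 27/512

27/512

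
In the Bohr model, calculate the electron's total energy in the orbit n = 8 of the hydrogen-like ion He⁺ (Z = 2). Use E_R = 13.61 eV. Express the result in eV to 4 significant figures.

-0.8506 eV

E_n = −E_R·Z²/n² = −13.61 × 2²/8² = -0.8506 eV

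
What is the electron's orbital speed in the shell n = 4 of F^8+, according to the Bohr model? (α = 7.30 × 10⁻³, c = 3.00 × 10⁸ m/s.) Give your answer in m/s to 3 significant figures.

v_n = Zαc/n = 9 × 0.00730 × 3.00 × 10⁸ / 4
    = 4.93 × 10⁶ m/s

4.93 × 10⁶ m/s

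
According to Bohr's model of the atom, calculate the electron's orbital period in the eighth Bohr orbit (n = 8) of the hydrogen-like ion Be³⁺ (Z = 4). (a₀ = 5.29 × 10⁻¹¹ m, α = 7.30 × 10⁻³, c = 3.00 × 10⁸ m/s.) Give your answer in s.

r = n²a₀/Z = 8²·5.29 × 10⁻¹¹/4 = 8.46 × 10⁻¹⁰ m
v = Zαc/n = 4·0.00730·3.00 × 10⁸/8 = 1.09 × 10⁶ m/s
T = 2πr/v = 4.86 × 10⁻¹⁵ s

4.86 × 10⁻¹⁵ s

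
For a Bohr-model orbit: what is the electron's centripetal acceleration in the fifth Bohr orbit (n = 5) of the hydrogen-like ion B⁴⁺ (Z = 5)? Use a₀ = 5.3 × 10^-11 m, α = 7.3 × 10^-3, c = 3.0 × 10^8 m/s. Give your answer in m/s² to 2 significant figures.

1.8 × 10^22 m/s²

r = n²a₀/Z = 2.6 × 10^-10 m, v = Zαc/n = 2.2 × 10^6 m/s
a = v²/r = (2.2 × 10^6)² / 2.6 × 10^-10 = 1.8 × 10^22 m/s²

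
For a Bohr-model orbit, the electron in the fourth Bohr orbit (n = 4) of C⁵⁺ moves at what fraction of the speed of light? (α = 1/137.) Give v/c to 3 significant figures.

v_n = Zαc/n, so v/c = Zα/n = 6 × 0.00730 / 4 = 0.0109

0.0109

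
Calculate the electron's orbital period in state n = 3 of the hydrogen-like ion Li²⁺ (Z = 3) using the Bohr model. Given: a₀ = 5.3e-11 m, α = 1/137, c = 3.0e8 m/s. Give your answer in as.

460 as

r = n²a₀/Z = 3²·5.3e-11/3 = 1.6e-10 m
v = Zαc/n = 3·0.0073·3.0e8/3 = 2.2e6 m/s
T = 2πr/v = 4.6e-16 s = 460 as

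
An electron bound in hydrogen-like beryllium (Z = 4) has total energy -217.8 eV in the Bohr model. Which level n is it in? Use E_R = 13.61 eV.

1

E_n = −E_R Z²/n² ⇒ n² = E_R Z²/(−E_n) = 13.61 × 4² / 217.8 ≈ 1.00
n = 1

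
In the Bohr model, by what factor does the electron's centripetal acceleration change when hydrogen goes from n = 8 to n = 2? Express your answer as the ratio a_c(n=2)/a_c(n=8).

256

a_c ∝ Z^3 · n^-4; with Z fixed, a_c ∝ n^-4.
a_c(n=2)/a_c(n=8) = (2/8)^-4 = 256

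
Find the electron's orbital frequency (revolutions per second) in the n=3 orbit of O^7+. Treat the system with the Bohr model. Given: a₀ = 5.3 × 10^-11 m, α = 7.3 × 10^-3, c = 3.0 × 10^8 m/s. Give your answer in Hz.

1.6 × 10^16 Hz

r = n²a₀/Z = 6.0 × 10^-11 m, v = Zαc/n = 5.8 × 10^6 m/s
f = v/(2πr) = 1.6 × 10^16 Hz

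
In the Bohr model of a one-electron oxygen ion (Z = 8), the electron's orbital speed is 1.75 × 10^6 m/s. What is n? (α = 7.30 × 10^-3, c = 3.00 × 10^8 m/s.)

v_n = Zαc/n ⇒ n = Zαc/v = 8 × 0.00730 × 3.00 × 10^8 / 1.75 × 10^6 ≈ 10.01
n = 10

10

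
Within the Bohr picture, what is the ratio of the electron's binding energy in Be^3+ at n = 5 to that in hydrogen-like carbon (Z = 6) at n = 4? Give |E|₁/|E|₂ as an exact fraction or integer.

|E| ∝ Z^2 · n^-2
|E|₁/|E|₂ = (4/6)^2 · (5/4)^-2 = 64/225

64/225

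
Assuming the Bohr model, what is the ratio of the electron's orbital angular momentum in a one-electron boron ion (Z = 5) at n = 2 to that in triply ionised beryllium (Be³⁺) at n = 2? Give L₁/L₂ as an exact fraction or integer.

1

L = nℏ is independent of Z.
L₁/L₂ = n₁/n₂ = 2/2 = 1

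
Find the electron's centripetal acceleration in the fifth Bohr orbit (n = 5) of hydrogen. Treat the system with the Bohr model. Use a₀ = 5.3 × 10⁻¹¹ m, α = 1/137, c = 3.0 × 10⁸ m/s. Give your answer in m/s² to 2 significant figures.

r = n²a₀/Z = 1.3 × 10⁻⁹ m, v = Zαc/n = 4.4 × 10⁵ m/s
a = v²/r = (4.4 × 10⁵)² / 1.3 × 10⁻⁹ = 1.4 × 10²⁰ m/s²

1.4 × 10²⁰ m/s²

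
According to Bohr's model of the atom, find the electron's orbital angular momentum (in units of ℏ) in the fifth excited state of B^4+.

6

L_n = nℏ, so L/ℏ = n = 6.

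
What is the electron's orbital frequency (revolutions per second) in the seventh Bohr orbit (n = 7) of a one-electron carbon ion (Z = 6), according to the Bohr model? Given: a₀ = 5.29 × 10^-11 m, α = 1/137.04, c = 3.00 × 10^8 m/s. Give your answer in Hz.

6.91 × 10^14 Hz

r = n²a₀/Z = 4.32 × 10^-10 m, v = Zαc/n = 1.88 × 10^6 m/s
f = v/(2πr) = 6.91 × 10^14 Hz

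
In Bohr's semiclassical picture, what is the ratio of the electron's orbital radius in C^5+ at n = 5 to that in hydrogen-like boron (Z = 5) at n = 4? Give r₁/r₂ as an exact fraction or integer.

125/96

r ∝ Z^-1 · n^2
r₁/r₂ = (6/5)^-1 · (5/4)^2 = 125/96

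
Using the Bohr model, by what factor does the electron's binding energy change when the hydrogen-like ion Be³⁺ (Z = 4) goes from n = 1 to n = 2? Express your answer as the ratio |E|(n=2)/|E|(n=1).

1/4

|E| ∝ Z^2 · n^-2; with Z fixed, |E| ∝ n^-2.
|E|(n=2)/|E|(n=1) = (2/1)^-2 = 1/4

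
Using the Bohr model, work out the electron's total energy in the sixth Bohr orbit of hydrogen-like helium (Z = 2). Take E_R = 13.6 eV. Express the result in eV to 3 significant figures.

E_n = −E_R·Z²/n² = −13.6 × 2²/6² = -1.51 eV

-1.51 eV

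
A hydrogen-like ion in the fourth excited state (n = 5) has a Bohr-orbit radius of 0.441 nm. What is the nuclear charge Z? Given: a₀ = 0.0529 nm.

3

r_n = n²a₀/Z ⇒ Z = n²a₀/r = 5² × 0.0529 / 0.441 ≈ 3.00
Z = 3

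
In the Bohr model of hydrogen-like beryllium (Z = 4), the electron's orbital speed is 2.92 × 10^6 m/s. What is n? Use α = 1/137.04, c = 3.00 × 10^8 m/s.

v_n = Zαc/n ⇒ n = Zαc/v = 4 × 0.00730 × 3.00 × 10^8 / 2.92 × 10^6 ≈ 3.00
n = 3

3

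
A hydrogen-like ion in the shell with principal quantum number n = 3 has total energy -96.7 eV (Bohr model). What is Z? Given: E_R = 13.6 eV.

E_n = −E_R Z²/n² ⇒ Z² = −E_n n²/E_R = 96.7 × 3² / 13.6 ≈ 63.99
Z = 8

8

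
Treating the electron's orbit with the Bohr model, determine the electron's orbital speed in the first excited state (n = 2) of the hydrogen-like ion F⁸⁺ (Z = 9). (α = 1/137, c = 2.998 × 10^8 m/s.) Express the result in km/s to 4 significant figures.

9847 km/s

v_n = Zαc/n = 9 × 0.007299 × 2.998 × 10^8 / 2
    = 9847 km/s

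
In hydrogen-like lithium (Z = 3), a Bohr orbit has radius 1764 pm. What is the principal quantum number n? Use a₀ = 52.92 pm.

10

r_n = n²a₀/Z ⇒ n² = rZ/a₀ = 1764 × 3 / 52.92 ≈ 100.00
n = 10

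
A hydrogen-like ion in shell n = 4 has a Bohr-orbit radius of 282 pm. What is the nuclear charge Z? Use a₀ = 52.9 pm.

3

r_n = n²a₀/Z ⇒ Z = n²a₀/r = 4² × 52.9 / 282 ≈ 3.00
Z = 3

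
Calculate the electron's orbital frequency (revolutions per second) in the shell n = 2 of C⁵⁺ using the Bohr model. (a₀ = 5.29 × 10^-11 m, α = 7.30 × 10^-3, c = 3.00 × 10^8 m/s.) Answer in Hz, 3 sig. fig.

r = n²a₀/Z = 3.53 × 10^-11 m, v = Zαc/n = 6.57 × 10^6 m/s
f = v/(2πr) = 2.96 × 10^16 Hz

2.96 × 10^16 Hz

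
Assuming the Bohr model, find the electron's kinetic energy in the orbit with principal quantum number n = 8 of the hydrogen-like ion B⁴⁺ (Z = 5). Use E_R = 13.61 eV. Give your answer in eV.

For a Coulomb orbit the virial theorem gives K = −E_n.
E_n = −E_R·Z²/n², so K = E_R·Z²/n² = 13.61 × 5²/8² = 5.316 eV

5.316 eV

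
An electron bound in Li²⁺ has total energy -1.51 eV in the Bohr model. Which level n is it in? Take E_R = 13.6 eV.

9

E_n = −E_R Z²/n² ⇒ n² = E_R Z²/(−E_n) = 13.6 × 3² / 1.51 ≈ 81.06
n = 9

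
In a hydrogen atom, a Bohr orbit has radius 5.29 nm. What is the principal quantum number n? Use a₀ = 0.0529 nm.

10

r_n = n²a₀/Z ⇒ n² = rZ/a₀ = 5.29 × 1 / 0.0529 ≈ 100.00
n = 10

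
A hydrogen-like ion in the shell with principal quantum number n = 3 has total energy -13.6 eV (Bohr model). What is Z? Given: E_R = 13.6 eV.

3

E_n = −E_R Z²/n² ⇒ Z² = −E_n n²/E_R = 13.6 × 3² / 13.6 ≈ 9.00
Z = 3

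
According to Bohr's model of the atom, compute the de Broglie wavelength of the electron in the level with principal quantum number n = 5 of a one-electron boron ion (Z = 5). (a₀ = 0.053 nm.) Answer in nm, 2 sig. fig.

0.33 nm

The Bohr quantisation condition is nλ = 2πr_n.
r_n = n²a₀/Z = 0.27 nm
λ = 2πr_n/n = 2π·0.27/5 = 0.33 nm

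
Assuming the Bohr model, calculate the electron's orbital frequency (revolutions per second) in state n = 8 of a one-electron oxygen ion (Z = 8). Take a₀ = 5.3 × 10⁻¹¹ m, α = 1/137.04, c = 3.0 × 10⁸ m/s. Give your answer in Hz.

8.2 × 10¹⁴ Hz

r = n²a₀/Z = 4.2 × 10⁻¹⁰ m, v = Zαc/n = 2.2 × 10⁶ m/s
f = v/(2πr) = 8.2 × 10¹⁴ Hz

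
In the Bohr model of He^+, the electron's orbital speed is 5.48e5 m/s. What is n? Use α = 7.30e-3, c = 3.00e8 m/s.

8

v_n = Zαc/n ⇒ n = Zαc/v = 2 × 0.00730 × 3.00e8 / 5.48e5 ≈ 7.99
n = 8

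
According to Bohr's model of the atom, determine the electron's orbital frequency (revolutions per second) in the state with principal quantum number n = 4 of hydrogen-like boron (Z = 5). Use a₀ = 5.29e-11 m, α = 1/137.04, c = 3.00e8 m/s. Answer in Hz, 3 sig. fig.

r = n²a₀/Z = 1.69e-10 m, v = Zαc/n = 2.74e6 m/s
f = v/(2πr) = 2.57e15 Hz

2.57e15 Hz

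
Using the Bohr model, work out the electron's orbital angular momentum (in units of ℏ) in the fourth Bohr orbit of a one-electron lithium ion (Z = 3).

4

L_n = nℏ, so L/ℏ = n = 4.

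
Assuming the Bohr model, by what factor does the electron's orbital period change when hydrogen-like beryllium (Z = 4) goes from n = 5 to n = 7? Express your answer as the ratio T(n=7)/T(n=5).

343/125

T ∝ Z^-2 · n^3; with Z fixed, T ∝ n^3.
T(n=7)/T(n=5) = (7/5)^3 = 343/125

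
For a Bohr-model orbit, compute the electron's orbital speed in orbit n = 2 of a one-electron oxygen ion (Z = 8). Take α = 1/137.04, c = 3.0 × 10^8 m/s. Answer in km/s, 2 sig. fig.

8800 km/s

v_n = Zαc/n = 8 × 0.0073 × 3.0 × 10^8 / 2
    = 8800 km/s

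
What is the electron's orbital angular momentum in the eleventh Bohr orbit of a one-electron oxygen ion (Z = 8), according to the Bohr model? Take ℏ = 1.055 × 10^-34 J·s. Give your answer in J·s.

L_n = nℏ = 11 × 1.055 × 10^-34 = 1.160 × 10^-33 J·s

1.160 × 10^-33 J·s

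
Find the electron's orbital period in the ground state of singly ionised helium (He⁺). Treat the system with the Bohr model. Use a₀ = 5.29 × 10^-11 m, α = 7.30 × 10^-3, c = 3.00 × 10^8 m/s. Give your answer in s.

3.79 × 10^-17 s

r = n²a₀/Z = 1²·5.29 × 10^-11/2 = 2.65 × 10^-11 m
v = Zαc/n = 2·0.00730·3.00 × 10^8/1 = 4.38 × 10^6 m/s
T = 2πr/v = 3.79 × 10^-17 s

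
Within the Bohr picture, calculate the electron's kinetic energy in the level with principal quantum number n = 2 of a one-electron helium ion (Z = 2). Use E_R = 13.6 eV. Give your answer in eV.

For a Coulomb orbit the virial theorem gives K = −E_n.
E_n = −E_R·Z²/n², so K = E_R·Z²/n² = 13.6 × 2²/2² = 13.6 eV

13.6 eV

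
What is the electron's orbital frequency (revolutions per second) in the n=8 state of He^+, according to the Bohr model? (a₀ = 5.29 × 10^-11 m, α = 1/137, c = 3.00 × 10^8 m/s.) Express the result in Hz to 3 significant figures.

r = n²a₀/Z = 1.69 × 10^-9 m, v = Zαc/n = 5.47 × 10^5 m/s
f = v/(2πr) = 5.15 × 10^13 Hz

5.15 × 10^13 Hz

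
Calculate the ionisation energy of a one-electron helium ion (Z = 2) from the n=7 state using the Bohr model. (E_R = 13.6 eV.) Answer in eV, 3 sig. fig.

1.11 eV

E_n = −E_R·Z²/n² = −13.6 × 2²/7² eV = -1.11 eV
Ionisation energy = −E_n = 1.11 eV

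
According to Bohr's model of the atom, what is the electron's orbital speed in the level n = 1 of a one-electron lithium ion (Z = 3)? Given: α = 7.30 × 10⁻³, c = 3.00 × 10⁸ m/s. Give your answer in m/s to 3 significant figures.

v_n = Zαc/n = 3 × 0.00730 × 3.00 × 10⁸ / 1
    = 6.57 × 10⁶ m/s

6.57 × 10⁶ m/s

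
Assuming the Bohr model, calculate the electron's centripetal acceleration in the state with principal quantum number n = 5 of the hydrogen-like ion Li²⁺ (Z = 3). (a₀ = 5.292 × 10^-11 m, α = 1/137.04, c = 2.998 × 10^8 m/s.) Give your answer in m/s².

r = n²a₀/Z = 4.410 × 10^-10 m, v = Zαc/n = 1.313 × 10^6 m/s
a = v²/r = (1.313 × 10^6)² / 4.410 × 10^-10 = 3.907 × 10^21 m/s²

3.907 × 10^21 m/s²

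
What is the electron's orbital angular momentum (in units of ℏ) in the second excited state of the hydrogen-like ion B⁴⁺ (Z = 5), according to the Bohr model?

L_n = nℏ, so L/ℏ = n = 3.

3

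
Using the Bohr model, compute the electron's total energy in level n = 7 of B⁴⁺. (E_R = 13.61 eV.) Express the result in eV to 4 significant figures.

E_n = −E_R·Z²/n² = −13.61 × 5²/7² = -6.944 eV

-6.944 eV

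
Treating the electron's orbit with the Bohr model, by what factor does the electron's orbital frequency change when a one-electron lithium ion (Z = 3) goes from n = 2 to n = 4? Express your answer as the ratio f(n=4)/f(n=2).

f ∝ Z^2 · n^-3; with Z fixed, f ∝ n^-3.
f(n=4)/f(n=2) = (4/2)^-3 = 1/8

1/8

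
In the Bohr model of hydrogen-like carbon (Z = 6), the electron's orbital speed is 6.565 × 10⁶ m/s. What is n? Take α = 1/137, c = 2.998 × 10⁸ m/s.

2

v_n = Zαc/n ⇒ n = Zαc/v = 6 × 0.007299 × 2.998 × 10⁸ / 6.565 × 10⁶ ≈ 2.00
n = 2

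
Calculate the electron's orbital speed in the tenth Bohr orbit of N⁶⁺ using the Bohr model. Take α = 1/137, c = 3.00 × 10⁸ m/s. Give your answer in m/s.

1.53 × 10⁶ m/s

v_n = Zαc/n = 7 × 0.00730 × 3.00 × 10⁸ / 10
    = 1.53 × 10⁶ m/s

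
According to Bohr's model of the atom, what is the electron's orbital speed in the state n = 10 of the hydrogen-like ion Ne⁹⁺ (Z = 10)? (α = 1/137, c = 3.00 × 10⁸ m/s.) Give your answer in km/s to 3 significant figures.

2190 km/s

v_n = Zαc/n = 10 × 0.00730 × 3.00 × 10⁸ / 10
    = 2190 km/s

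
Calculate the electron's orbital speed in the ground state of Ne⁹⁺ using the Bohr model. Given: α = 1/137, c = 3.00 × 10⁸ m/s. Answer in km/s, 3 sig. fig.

v_n = Zαc/n = 10 × 0.00730 × 3.00 × 10⁸ / 1
    = 2.19 × 10⁴ km/s

2.19 × 10⁴ km/s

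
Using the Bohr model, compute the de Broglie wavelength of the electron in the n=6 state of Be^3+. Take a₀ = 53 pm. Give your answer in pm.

500 pm

The Bohr quantisation condition is nλ = 2πr_n.
r_n = n²a₀/Z = 480 pm
λ = 2πr_n/n = 2π·480/6 = 500 pm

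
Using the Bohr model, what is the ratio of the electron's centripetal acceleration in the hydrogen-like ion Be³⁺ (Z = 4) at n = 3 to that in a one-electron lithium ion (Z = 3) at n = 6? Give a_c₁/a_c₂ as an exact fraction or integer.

1024/27

a_c ∝ Z^3 · n^-4
a_c₁/a_c₂ = (4/3)^3 · (3/6)^-4 = 1024/27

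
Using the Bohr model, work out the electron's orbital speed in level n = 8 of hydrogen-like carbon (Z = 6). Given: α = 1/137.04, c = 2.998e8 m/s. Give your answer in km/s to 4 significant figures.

1641 km/s

v_n = Zαc/n = 6 × 0.007297 × 2.998e8 / 8
    = 1641 km/s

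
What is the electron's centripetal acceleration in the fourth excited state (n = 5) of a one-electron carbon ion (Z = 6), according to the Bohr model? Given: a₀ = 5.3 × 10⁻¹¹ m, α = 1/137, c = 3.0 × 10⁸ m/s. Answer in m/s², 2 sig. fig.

3.1 × 10²² m/s²

r = n²a₀/Z = 2.2 × 10⁻¹⁰ m, v = Zαc/n = 2.6 × 10⁶ m/s
a = v²/r = (2.6 × 10⁶)² / 2.2 × 10⁻¹⁰ = 3.1 × 10²² m/s²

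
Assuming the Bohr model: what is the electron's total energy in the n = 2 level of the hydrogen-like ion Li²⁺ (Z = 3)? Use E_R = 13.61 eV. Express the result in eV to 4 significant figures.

E_n = −E_R·Z²/n² = −13.61 × 3²/2² = -30.62 eV

-30.62 eV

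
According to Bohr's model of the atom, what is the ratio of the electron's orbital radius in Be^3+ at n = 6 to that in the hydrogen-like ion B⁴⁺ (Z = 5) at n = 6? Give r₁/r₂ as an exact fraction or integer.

5/4

r ∝ Z^-1 · n^2
r₁/r₂ = (4/5)^-1 · (6/6)^2 = 5/4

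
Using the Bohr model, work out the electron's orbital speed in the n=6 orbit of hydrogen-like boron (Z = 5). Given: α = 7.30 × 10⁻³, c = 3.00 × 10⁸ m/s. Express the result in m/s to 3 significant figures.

1.82 × 10⁶ m/s

v_n = Zαc/n = 5 × 0.00730 × 3.00 × 10⁸ / 6
    = 1.82 × 10⁶ m/s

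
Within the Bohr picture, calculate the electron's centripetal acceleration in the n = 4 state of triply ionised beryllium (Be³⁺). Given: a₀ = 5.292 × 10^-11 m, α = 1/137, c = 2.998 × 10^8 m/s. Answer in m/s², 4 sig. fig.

r = n²a₀/Z = 2.117 × 10^-10 m, v = Zαc/n = 2.188 × 10^6 m/s
a = v²/r = (2.188 × 10^6)² / 2.117 × 10^-10 = 2.262 × 10^22 m/s²

2.262 × 10^22 m/s²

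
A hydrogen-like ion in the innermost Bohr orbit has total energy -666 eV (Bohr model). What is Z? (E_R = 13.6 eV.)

7

E_n = −E_R Z²/n² ⇒ Z² = −E_n n²/E_R = 666 × 1² / 13.6 ≈ 48.97
Z = 7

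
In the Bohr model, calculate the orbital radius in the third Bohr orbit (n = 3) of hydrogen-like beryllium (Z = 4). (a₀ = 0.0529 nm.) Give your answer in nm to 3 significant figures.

r_n = n²a₀/Z = 3² × 0.0529 / 4
    = 9 × 0.0529 / 4 = 0.119 nm

0.119 nm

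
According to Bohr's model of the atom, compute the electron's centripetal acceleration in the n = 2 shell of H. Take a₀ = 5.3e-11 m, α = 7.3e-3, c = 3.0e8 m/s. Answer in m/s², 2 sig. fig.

r = n²a₀/Z = 2.1e-10 m, v = Zαc/n = 1.1e6 m/s
a = v²/r = (1.1e6)² / 2.1e-10 = 5.7e21 m/s²

5.7e21 m/s²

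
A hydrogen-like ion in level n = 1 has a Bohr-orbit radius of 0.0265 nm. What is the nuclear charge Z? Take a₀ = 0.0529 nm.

2

r_n = n²a₀/Z ⇒ Z = n²a₀/r = 1² × 0.0529 / 0.0265 ≈ 2.00
Z = 2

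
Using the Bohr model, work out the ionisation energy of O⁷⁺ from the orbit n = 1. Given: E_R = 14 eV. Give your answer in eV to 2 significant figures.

900 eV

E_n = −E_R·Z²/n² = −14 × 8²/1² eV = -900 eV
Ionisation energy = −E_n = 900 eV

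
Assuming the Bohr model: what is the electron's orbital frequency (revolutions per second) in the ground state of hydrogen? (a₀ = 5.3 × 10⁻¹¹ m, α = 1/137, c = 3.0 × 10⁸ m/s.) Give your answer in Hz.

6.6 × 10¹⁵ Hz

r = n²a₀/Z = 5.3 × 10⁻¹¹ m, v = Zαc/n = 2.2 × 10⁶ m/s
f = v/(2πr) = 6.6 × 10¹⁵ Hz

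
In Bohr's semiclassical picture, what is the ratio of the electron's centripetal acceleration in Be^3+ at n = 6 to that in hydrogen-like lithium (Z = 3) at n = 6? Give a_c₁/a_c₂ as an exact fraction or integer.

a_c ∝ Z^3 · n^-4
a_c₁/a_c₂ = (4/3)^3 · (6/6)^-4 = 64/27

64/27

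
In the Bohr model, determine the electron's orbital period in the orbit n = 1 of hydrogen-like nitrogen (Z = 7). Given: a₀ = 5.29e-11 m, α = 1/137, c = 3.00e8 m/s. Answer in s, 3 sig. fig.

3.10e-18 s

r = n²a₀/Z = 1²·5.29e-11/7 = 7.56e-12 m
v = Zαc/n = 7·0.00730·3.00e8/1 = 1.53e7 m/s
T = 2πr/v = 3.10e-18 s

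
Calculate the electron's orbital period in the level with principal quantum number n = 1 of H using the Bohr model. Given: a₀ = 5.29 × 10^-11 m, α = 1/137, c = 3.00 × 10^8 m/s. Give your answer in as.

r = n²a₀/Z = 1²·5.29 × 10^-11/1 = 5.29 × 10^-11 m
v = Zαc/n = 1·0.00730·3.00 × 10^8/1 = 2.19 × 10^6 m/s
T = 2πr/v = 1.52 × 10^-16 s = 152 as

152 as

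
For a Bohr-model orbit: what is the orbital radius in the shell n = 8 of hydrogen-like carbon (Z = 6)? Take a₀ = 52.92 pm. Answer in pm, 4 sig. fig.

564.5 pm

r_n = n²a₀/Z = 8² × 52.92 / 6
    = 64 × 52.92 / 6 = 564.5 pm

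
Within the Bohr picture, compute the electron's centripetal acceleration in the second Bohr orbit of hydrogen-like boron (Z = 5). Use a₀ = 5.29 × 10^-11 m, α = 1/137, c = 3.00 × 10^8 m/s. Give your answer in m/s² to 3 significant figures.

r = n²a₀/Z = 4.23 × 10^-11 m, v = Zαc/n = 5.47 × 10^6 m/s
a = v²/r = (5.47 × 10^6)² / 4.23 × 10^-11 = 7.08 × 10^23 m/s²

7.08 × 10^23 m/s²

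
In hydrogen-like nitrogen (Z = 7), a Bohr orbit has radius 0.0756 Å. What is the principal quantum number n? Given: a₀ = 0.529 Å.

1

r_n = n²a₀/Z ⇒ n² = rZ/a₀ = 0.0756 × 7 / 0.529 ≈ 1.00
n = 1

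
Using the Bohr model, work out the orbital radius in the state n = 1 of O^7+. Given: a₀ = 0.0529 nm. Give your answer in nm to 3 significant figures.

r_n = n²a₀/Z = 1² × 0.0529 / 8
    = 1 × 0.0529 / 8 = 0.00661 nm

0.00661 nm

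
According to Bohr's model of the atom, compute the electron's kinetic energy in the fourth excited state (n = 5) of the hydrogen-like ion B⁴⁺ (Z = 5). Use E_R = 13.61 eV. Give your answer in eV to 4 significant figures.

13.61 eV

For a Coulomb orbit the virial theorem gives K = −E_n.
E_n = −E_R·Z²/n², so K = E_R·Z²/n² = 13.61 × 5²/5² = 13.61 eV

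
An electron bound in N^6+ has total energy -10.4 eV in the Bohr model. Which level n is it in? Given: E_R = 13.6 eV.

8

E_n = −E_R Z²/n² ⇒ n² = E_R Z²/(−E_n) = 13.6 × 7² / 10.4 ≈ 64.08
n = 8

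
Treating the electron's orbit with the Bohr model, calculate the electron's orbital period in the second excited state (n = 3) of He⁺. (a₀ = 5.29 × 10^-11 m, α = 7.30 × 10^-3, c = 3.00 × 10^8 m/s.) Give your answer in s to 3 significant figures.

1.02 × 10^-15 s

r = n²a₀/Z = 3²·5.29 × 10^-11/2 = 2.38 × 10^-10 m
v = Zαc/n = 2·0.00730·3.00 × 10^8/3 = 1.46 × 10^6 m/s
T = 2πr/v = 1.02 × 10^-15 s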